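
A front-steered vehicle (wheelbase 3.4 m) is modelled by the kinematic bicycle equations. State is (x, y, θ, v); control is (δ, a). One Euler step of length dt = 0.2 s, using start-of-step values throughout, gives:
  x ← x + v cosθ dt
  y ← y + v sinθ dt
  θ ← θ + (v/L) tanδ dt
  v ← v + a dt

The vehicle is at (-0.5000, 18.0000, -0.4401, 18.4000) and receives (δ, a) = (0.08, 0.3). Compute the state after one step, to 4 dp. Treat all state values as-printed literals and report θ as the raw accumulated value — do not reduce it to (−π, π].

(2.8293, 16.4322, -0.3533, 18.4600)

x' = -0.5000 + 18.4000·cos(-0.4401)·0.2 = 2.8293
y' = 18.0000 + 18.4000·sin(-0.4401)·0.2 = 16.4322
θ' = -0.4401 + (18.4000/3.4)·tan(0.08)·0.2 = -0.3533
v' = 18.4000 + 0.3000·0.2 = 18.4600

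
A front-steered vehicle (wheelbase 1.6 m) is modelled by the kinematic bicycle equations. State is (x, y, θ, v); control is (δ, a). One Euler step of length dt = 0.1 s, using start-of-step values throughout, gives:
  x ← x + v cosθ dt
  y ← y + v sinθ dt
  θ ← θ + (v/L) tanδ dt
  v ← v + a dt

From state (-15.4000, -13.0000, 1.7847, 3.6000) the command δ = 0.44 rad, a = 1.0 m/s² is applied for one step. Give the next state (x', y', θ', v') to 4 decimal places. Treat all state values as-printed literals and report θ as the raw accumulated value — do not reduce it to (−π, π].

x' = -15.4000 + 3.6000·cos(1.7847)·0.1 = -15.4764
y' = -13.0000 + 3.6000·sin(1.7847)·0.1 = -12.6482
θ' = 1.7847 + (3.6000/1.6)·tan(0.44)·0.1 = 1.8906
v' = 3.6000 + 1.0000·0.1 = 3.7000

(-15.4764, -12.6482, 1.8906, 3.7000)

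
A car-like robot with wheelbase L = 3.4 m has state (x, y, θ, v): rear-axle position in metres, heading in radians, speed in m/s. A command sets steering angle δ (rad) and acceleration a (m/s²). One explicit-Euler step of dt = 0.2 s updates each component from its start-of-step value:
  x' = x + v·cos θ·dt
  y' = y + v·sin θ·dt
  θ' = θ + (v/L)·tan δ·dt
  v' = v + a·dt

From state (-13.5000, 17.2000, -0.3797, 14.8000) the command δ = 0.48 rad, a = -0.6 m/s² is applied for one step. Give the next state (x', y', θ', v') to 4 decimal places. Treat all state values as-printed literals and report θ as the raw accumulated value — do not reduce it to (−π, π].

(-10.7508, 16.1029, 0.0735, 14.6800)

x' = -13.5000 + 14.8000·cos(-0.3797)·0.2 = -10.7508
y' = 17.2000 + 14.8000·sin(-0.3797)·0.2 = 16.1029
θ' = -0.3797 + (14.8000/3.4)·tan(0.48)·0.2 = 0.0735
v' = 14.8000 − 0.6000·0.2 = 14.6800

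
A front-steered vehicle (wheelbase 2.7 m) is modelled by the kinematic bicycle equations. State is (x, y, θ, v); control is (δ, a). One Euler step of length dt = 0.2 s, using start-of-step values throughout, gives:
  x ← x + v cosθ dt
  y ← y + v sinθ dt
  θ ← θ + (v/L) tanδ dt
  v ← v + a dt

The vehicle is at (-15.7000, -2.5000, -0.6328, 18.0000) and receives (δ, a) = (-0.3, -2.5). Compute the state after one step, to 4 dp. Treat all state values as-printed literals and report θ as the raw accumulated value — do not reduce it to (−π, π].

(-12.7971, -4.6291, -1.0452, 17.5000)

x' = -15.7000 + 18.0000·cos(-0.6328)·0.2 = -12.7971
y' = -2.5000 + 18.0000·sin(-0.6328)·0.2 = -4.6291
θ' = -0.6328 + (18.0000/2.7)·tan(-0.3)·0.2 = -1.0452
v' = 18.0000 − 2.5000·0.2 = 17.5000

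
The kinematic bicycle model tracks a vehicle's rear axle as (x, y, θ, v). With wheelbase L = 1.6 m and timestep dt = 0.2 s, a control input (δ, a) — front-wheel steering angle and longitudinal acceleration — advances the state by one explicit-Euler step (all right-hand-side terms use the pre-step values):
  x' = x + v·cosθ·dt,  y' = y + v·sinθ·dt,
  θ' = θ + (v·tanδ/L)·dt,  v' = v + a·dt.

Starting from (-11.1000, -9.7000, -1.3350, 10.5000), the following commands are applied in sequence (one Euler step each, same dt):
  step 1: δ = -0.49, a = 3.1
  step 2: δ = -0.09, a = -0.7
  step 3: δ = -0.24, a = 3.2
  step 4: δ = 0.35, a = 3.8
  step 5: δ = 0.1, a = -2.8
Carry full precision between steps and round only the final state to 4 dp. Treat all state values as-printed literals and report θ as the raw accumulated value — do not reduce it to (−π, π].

after step 1 (δ=-0.49, a=3.1): (-10.609404, -11.741890, -2.035072, 11.120000)
after step 2 (δ=-0.09, a=-0.7): (-11.605256, -13.730471, -2.160511, 10.980000)
after step 3 (δ=-0.24, a=3.2): (-12.826503, -15.555566, -2.496384, 11.620000)
after step 4 (δ=0.35, a=3.8): (-14.683320, -16.953137, -1.966181, 12.380000)
after step 5 (δ=0.1, a=-2.8): (-15.636984, -19.238111, -1.810913, 11.820000)

(-15.6370, -19.2381, -1.8109, 11.8200)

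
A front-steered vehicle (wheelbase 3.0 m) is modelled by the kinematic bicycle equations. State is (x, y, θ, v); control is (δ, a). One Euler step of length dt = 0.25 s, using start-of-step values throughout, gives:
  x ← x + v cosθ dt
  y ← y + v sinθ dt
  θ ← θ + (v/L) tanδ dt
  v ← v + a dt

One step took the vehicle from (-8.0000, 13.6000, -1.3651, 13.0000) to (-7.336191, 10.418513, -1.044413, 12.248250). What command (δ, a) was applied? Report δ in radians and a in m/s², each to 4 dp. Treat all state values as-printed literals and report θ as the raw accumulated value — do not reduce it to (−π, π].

δ = 0.2878, a = -3.0070

a = (v'−v)/dt = (-0.751750)/0.25 = -3.0070
Δθ = θ'−θ = 0.320687;  (v·dt/L) = 13.0000·0.25/3.0 = 1.083333
tan δ = Δθ·L/(v·dt) = 0.296019  →  δ = 0.2878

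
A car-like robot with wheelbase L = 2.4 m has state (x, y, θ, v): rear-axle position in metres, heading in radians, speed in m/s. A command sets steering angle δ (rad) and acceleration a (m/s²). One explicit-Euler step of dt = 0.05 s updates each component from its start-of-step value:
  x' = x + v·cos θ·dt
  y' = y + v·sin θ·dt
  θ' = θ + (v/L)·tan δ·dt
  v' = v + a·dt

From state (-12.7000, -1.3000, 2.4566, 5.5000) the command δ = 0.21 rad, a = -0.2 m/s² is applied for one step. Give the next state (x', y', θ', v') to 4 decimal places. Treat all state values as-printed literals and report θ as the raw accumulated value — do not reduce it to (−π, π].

x' = -12.7000 + 5.5000·cos(2.4566)·0.05 = -12.9130
y' = -1.3000 + 5.5000·sin(2.4566)·0.05 = -1.1260
θ' = 2.4566 + (5.5000/2.4)·tan(0.21)·0.05 = 2.4810
v' = 5.5000 − 0.2000·0.05 = 5.4900

(-12.9130, -1.1260, 2.4810, 5.4900)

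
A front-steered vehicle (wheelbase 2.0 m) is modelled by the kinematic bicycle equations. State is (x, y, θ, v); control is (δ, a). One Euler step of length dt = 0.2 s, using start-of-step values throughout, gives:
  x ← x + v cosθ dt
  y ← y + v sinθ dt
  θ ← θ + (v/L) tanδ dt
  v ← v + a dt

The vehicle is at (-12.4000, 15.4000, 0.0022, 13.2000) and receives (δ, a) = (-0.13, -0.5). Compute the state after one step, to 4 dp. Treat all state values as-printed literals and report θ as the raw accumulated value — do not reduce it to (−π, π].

x' = -12.4000 + 13.2000·cos(0.0022)·0.2 = -9.7600
y' = 15.4000 + 13.2000·sin(0.0022)·0.2 = 15.4058
θ' = 0.0022 + (13.2000/2.0)·tan(-0.13)·0.2 = -0.1704
v' = 13.2000 − 0.5000·0.2 = 13.1000

(-9.7600, 15.4058, -0.1704, 13.1000)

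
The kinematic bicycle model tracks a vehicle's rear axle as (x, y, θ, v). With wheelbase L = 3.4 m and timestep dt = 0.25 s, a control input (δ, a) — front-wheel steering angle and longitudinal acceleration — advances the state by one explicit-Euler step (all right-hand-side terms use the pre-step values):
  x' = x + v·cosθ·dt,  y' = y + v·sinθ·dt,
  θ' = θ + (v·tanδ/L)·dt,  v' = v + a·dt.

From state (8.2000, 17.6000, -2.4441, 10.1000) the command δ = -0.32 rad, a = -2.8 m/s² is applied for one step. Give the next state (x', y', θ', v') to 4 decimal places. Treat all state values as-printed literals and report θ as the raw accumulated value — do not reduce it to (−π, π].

(6.2647, 15.9782, -2.6902, 9.4000)

x' = 8.2000 + 10.1000·cos(-2.4441)·0.25 = 6.2647
y' = 17.6000 + 10.1000·sin(-2.4441)·0.25 = 15.9782
θ' = -2.4441 + (10.1000/3.4)·tan(-0.32)·0.25 = -2.6902
v' = 10.1000 − 2.8000·0.25 = 9.4000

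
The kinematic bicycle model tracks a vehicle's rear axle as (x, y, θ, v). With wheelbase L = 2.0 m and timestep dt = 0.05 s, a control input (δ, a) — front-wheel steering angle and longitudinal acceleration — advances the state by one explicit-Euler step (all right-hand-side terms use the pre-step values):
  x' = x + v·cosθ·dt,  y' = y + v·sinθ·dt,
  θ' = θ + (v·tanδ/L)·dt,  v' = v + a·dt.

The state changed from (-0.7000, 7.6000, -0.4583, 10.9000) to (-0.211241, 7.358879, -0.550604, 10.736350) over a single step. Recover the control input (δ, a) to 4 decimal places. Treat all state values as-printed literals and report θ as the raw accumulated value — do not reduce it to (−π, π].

δ = -0.3266, a = -3.2730

a = (v'−v)/dt = (-0.163650)/0.05 = -3.2730
Δθ = θ'−θ = -0.092304;  (v·dt/L) = 10.9000·0.05/2.0 = 0.272500
tan δ = Δθ·L/(v·dt) = -0.338730  →  δ = -0.3266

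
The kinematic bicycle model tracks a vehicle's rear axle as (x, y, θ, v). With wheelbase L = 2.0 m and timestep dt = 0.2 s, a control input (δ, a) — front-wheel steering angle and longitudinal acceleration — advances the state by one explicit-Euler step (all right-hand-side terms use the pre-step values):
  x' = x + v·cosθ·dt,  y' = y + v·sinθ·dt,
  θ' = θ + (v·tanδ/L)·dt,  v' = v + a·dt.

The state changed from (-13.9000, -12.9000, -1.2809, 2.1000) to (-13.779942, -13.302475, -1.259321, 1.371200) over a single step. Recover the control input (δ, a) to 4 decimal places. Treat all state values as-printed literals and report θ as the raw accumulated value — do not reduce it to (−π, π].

a = (v'−v)/dt = (-0.728800)/0.2 = -3.6440
Δθ = θ'−θ = 0.021579;  (v·dt/L) = 2.1000·0.2/2.0 = 0.210000
tan δ = Δθ·L/(v·dt) = 0.102757  →  δ = 0.1024

δ = 0.1024, a = -3.6440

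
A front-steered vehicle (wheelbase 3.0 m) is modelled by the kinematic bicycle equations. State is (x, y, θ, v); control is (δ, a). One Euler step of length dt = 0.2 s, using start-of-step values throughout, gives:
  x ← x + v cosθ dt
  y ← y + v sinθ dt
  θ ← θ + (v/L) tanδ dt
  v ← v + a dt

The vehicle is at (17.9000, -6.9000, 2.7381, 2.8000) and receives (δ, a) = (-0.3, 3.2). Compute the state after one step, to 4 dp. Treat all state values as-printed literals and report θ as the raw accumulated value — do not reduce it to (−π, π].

x' = 17.9000 + 2.8000·cos(2.7381)·0.2 = 17.3850
y' = -6.9000 + 2.8000·sin(2.7381)·0.2 = -6.6801
θ' = 2.7381 + (2.8000/3.0)·tan(-0.3)·0.2 = 2.6804
v' = 2.8000 + 3.2000·0.2 = 3.4400

(17.3850, -6.6801, 2.6804, 3.4400)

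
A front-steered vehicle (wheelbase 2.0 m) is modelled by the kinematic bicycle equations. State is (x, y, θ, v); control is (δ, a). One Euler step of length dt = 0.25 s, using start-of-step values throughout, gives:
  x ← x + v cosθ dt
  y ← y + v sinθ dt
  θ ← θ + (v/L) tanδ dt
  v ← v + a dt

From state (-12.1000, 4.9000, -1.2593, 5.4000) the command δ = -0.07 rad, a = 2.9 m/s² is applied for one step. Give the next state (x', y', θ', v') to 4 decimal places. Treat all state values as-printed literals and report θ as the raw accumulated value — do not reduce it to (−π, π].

(-11.6862, 3.6150, -1.3066, 6.1250)

x' = -12.1000 + 5.4000·cos(-1.2593)·0.25 = -11.6862
y' = 4.9000 + 5.4000·sin(-1.2593)·0.25 = 3.6150
θ' = -1.2593 + (5.4000/2.0)·tan(-0.07)·0.25 = -1.3066
v' = 5.4000 + 2.9000·0.25 = 6.1250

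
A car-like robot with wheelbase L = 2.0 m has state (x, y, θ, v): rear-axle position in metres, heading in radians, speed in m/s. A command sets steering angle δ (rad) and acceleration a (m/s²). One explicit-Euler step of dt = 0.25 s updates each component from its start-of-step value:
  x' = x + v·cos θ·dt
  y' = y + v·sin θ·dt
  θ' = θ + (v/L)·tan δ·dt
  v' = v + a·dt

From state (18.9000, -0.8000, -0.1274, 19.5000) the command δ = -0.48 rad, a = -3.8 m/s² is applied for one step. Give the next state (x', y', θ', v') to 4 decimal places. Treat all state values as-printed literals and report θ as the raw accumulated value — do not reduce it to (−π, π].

x' = 18.9000 + 19.5000·cos(-0.1274)·0.25 = 23.7355
y' = -0.8000 + 19.5000·sin(-0.1274)·0.25 = -1.4194
θ' = -0.1274 + (19.5000/2.0)·tan(-0.48)·0.25 = -1.3964
v' = 19.5000 − 3.8000·0.25 = 18.5500

(23.7355, -1.4194, -1.3964, 18.5500)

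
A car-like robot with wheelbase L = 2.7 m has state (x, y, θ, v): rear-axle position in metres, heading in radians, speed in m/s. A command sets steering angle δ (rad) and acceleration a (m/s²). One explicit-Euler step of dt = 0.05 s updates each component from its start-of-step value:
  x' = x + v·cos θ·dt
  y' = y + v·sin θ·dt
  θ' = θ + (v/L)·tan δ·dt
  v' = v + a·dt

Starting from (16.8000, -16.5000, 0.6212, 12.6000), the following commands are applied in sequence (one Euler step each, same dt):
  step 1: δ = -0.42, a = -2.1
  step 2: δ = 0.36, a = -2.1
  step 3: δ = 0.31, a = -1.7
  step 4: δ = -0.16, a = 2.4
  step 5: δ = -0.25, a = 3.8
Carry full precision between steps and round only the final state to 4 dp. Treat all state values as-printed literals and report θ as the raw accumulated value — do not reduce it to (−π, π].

after step 1 (δ=-0.42, a=-2.1): (17.312304, -16.133333, 0.517000, 12.495000)
after step 2 (δ=0.36, a=-2.1): (17.855403, -15.824535, 0.604095, 12.390000)
after step 3 (δ=0.31, a=-1.7): (18.365261, -15.472648, 0.677593, 12.305000)
after step 4 (δ=-0.16, a=2.4): (18.844593, -15.086936, 0.640819, 12.425000)
after step 5 (δ=-0.25, a=3.8): (19.342591, -14.715520, 0.582067, 12.615000)

(19.3426, -14.7155, 0.5821, 12.6150)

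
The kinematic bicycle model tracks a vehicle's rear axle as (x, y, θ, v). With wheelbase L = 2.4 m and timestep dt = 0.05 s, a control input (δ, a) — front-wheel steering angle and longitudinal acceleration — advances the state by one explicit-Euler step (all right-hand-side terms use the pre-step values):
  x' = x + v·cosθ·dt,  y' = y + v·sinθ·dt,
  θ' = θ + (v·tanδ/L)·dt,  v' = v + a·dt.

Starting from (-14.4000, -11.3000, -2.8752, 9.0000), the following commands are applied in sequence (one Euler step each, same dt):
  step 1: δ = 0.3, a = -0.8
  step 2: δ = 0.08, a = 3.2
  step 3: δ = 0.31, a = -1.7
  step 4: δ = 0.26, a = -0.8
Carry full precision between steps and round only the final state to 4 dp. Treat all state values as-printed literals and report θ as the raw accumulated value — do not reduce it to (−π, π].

(-16.1048, -11.8891, -2.6913, 8.9950)

after step 1 (δ=0.3, a=-0.8): (-14.834127, -11.418464, -2.817199, 8.960000)
after step 2 (δ=0.08, a=3.2): (-15.258761, -11.561257, -2.802234, 9.120000)
after step 3 (δ=0.31, a=-1.7): (-15.688755, -11.713051, -2.741372, 9.035000)
after step 4 (δ=0.26, a=-0.8): (-16.104805, -11.889062, -2.691299, 8.995000)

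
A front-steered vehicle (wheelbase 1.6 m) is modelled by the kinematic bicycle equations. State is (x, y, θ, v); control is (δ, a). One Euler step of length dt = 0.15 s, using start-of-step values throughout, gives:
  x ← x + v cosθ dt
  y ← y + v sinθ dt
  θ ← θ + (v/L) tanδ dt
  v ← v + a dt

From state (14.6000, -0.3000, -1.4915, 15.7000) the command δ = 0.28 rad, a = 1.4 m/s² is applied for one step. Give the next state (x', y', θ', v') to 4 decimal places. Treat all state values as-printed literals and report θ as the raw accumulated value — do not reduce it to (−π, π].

(14.7865, -2.6476, -1.0683, 15.9100)

x' = 14.6000 + 15.7000·cos(-1.4915)·0.15 = 14.7865
y' = -0.3000 + 15.7000·sin(-1.4915)·0.15 = -2.6476
θ' = -1.4915 + (15.7000/1.6)·tan(0.28)·0.15 = -1.0683
v' = 15.7000 + 1.4000·0.15 = 15.9100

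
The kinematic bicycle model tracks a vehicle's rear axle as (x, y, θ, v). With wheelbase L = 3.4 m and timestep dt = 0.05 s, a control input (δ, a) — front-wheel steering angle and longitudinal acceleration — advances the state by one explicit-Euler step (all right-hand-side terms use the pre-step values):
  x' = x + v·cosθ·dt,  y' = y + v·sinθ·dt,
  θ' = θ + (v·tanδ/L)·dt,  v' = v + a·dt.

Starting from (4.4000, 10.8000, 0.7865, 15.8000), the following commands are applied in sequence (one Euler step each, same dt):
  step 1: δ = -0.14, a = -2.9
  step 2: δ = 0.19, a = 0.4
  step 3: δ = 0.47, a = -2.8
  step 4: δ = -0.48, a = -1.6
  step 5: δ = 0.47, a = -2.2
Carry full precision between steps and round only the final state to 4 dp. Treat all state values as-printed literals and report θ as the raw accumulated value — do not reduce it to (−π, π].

after step 1 (δ=-0.14, a=-2.9): (4.957999, 11.359230, 0.753756, 15.655000)
after step 2 (δ=0.19, a=0.4): (5.528720, 11.894930, 0.798032, 15.675000)
after step 3 (δ=0.47, a=-2.8): (6.075869, 12.456082, 0.915126, 15.535000)
after step 4 (δ=-0.48, a=-1.6): (6.549446, 13.071765, 0.796189, 15.455000)
after step 5 (δ=0.47, a=-2.2): (7.089935, 13.624046, 0.911640, 15.345000)

(7.0899, 13.6240, 0.9116, 15.3450)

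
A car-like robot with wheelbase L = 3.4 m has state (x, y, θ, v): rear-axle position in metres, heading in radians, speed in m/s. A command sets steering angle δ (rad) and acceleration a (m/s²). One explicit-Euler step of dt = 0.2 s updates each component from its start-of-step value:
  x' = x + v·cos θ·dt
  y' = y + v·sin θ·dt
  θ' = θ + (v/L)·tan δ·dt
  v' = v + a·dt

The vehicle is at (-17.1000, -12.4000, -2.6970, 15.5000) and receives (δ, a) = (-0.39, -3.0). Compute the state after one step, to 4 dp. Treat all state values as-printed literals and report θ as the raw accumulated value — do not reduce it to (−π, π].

(-19.8986, -13.7333, -3.0718, 14.9000)

x' = -17.1000 + 15.5000·cos(-2.6970)·0.2 = -19.8986
y' = -12.4000 + 15.5000·sin(-2.6970)·0.2 = -13.7333
θ' = -2.6970 + (15.5000/3.4)·tan(-0.39)·0.2 = -3.0718
v' = 15.5000 − 3.0000·0.2 = 14.9000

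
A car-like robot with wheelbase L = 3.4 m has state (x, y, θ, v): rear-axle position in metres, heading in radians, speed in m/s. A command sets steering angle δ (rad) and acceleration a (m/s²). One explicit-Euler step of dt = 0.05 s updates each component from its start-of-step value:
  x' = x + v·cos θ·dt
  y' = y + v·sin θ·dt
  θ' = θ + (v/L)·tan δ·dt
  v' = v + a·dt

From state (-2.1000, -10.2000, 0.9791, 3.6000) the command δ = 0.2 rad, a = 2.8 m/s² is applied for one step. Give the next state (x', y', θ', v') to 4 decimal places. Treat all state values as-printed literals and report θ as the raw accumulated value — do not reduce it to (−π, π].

(-1.9996, -10.0506, 0.9898, 3.7400)

x' = -2.1000 + 3.6000·cos(0.9791)·0.05 = -1.9996
y' = -10.2000 + 3.6000·sin(0.9791)·0.05 = -10.0506
θ' = 0.9791 + (3.6000/3.4)·tan(0.2)·0.05 = 0.9898
v' = 3.6000 + 2.8000·0.05 = 3.7400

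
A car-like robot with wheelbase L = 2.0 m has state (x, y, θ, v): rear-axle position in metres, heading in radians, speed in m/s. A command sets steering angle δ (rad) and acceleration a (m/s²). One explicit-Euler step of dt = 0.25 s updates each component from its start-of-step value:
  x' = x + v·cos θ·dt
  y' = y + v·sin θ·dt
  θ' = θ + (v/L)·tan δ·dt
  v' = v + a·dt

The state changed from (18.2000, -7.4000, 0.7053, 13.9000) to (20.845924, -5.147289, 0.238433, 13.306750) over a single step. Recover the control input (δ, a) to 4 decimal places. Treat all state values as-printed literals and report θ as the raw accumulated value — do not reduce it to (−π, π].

δ = -0.2625, a = -2.3730

a = (v'−v)/dt = (-0.593250)/0.25 = -2.3730
Δθ = θ'−θ = -0.466867;  (v·dt/L) = 13.9000·0.25/2.0 = 1.737500
tan δ = Δθ·L/(v·dt) = -0.268700  →  δ = -0.2625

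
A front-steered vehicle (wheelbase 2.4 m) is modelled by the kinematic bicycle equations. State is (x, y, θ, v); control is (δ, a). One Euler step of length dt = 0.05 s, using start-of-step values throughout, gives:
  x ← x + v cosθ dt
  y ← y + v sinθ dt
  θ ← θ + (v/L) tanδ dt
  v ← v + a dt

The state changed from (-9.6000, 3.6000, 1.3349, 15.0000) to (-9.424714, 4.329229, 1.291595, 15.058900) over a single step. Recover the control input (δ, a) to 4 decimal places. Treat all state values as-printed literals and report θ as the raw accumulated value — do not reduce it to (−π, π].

δ = -0.1377, a = 1.1780

a = (v'−v)/dt = (0.058900)/0.05 = 1.1780
Δθ = θ'−θ = -0.043305;  (v·dt/L) = 15.0000·0.05/2.4 = 0.312500
tan δ = Δθ·L/(v·dt) = -0.138576  →  δ = -0.1377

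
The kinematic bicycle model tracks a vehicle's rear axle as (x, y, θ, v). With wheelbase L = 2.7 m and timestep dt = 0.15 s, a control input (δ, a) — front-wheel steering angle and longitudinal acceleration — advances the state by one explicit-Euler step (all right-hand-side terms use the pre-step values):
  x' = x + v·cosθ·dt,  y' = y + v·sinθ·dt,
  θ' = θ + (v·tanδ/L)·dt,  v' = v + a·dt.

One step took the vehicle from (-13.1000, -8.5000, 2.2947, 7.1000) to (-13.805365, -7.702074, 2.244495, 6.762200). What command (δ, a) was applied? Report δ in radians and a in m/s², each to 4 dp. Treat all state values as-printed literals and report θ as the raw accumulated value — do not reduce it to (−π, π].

δ = -0.1266, a = -2.2520

a = (v'−v)/dt = (-0.337800)/0.15 = -2.2520
Δθ = θ'−θ = -0.050205;  (v·dt/L) = 7.1000·0.15/2.7 = 0.394444
tan δ = Δθ·L/(v·dt) = -0.127280  →  δ = -0.1266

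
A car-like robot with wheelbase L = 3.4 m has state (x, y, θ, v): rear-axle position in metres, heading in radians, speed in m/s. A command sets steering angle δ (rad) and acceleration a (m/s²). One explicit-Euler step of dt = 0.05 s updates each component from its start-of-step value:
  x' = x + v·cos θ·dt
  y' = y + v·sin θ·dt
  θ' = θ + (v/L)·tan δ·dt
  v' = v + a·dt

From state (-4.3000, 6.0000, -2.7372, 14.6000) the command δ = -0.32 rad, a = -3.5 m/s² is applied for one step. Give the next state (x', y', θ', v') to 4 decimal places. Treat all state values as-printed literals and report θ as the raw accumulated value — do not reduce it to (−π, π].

(-4.9711, 5.7128, -2.8084, 14.4250)

x' = -4.3000 + 14.6000·cos(-2.7372)·0.05 = -4.9711
y' = 6.0000 + 14.6000·sin(-2.7372)·0.05 = 5.7128
θ' = -2.7372 + (14.6000/3.4)·tan(-0.32)·0.05 = -2.8084
v' = 14.6000 − 3.5000·0.05 = 14.4250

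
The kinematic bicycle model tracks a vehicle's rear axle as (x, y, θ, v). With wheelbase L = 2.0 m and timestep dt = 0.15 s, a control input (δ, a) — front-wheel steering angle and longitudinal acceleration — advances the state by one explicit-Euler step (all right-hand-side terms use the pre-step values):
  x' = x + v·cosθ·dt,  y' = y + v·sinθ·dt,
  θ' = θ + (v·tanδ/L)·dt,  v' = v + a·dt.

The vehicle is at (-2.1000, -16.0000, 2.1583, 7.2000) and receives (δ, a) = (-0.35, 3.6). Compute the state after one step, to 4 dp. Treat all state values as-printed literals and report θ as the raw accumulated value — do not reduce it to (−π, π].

(-2.6986, -15.1011, 1.9612, 7.7400)

x' = -2.1000 + 7.2000·cos(2.1583)·0.15 = -2.6986
y' = -16.0000 + 7.2000·sin(2.1583)·0.15 = -15.1011
θ' = 2.1583 + (7.2000/2.0)·tan(-0.35)·0.15 = 1.9612
v' = 7.2000 + 3.6000·0.15 = 7.7400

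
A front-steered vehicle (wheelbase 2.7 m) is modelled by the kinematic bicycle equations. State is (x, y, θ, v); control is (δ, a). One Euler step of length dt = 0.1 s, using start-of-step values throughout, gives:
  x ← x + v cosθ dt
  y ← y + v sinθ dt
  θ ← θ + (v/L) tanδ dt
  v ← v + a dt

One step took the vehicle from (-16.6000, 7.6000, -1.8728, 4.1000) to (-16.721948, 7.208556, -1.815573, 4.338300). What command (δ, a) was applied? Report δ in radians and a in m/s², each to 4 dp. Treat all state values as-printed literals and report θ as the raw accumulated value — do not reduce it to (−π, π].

δ = 0.3604, a = 2.3830

a = (v'−v)/dt = (0.238300)/0.1 = 2.3830
Δθ = θ'−θ = 0.057227;  (v·dt/L) = 4.1000·0.1/2.7 = 0.151852
tan δ = Δθ·L/(v·dt) = 0.376861  →  δ = 0.3604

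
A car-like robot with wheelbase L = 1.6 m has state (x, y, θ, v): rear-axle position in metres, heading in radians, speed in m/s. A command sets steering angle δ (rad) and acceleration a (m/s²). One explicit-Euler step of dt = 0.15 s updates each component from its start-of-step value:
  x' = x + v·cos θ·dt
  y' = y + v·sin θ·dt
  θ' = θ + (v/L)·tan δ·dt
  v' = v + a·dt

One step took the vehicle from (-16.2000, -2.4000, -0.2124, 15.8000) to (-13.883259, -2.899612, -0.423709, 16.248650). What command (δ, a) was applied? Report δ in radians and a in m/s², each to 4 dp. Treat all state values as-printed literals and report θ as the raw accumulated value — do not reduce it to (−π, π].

δ = -0.1417, a = 2.9910

a = (v'−v)/dt = (0.448650)/0.15 = 2.9910
Δθ = θ'−θ = -0.211309;  (v·dt/L) = 15.8000·0.15/1.6 = 1.481250
tan δ = Δθ·L/(v·dt) = -0.142656  →  δ = -0.1417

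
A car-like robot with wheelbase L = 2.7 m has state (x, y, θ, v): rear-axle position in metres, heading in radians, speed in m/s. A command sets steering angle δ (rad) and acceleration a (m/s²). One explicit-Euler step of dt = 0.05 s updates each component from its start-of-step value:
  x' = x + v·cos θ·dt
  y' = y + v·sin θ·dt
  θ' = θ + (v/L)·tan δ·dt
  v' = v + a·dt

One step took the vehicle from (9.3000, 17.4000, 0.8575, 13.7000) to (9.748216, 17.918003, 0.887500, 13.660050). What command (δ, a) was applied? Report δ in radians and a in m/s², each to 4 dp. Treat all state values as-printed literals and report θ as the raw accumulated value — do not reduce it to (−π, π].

a = (v'−v)/dt = (-0.039950)/0.05 = -0.7990
Δθ = θ'−θ = 0.030000;  (v·dt/L) = 13.7000·0.05/2.7 = 0.253704
tan δ = Δθ·L/(v·dt) = 0.118248  →  δ = 0.1177

δ = 0.1177, a = -0.7990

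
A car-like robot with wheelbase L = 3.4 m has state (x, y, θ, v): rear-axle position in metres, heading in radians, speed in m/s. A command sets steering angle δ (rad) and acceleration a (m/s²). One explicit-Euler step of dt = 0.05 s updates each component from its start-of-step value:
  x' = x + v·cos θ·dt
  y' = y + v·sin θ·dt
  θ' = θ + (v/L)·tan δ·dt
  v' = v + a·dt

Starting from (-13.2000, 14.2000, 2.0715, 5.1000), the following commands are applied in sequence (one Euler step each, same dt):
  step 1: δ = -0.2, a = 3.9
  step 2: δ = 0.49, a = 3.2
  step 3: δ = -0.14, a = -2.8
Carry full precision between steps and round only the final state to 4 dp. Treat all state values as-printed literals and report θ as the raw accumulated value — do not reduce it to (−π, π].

(-13.5831, 14.8936, 2.0865, 5.3150)

after step 1 (δ=-0.2, a=3.9): (-13.322411, 14.423697, 2.056297, 5.295000)
after step 2 (δ=0.49, a=3.2): (-13.445957, 14.657853, 2.097830, 5.455000)
after step 3 (δ=-0.14, a=-2.8): (-13.583142, 14.893592, 2.086526, 5.315000)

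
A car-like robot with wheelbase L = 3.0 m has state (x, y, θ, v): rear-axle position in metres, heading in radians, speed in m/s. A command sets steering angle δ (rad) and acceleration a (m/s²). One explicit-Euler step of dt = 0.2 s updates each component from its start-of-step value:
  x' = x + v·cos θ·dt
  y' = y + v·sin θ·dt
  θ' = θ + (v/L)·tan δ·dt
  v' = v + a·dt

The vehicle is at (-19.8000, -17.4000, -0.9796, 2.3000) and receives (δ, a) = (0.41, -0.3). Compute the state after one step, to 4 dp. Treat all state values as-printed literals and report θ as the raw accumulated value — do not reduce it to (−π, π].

(-19.5436, -17.7819, -0.9130, 2.2400)

x' = -19.8000 + 2.3000·cos(-0.9796)·0.2 = -19.5436
y' = -17.4000 + 2.3000·sin(-0.9796)·0.2 = -17.7819
θ' = -0.9796 + (2.3000/3.0)·tan(0.41)·0.2 = -0.9130
v' = 2.3000 − 0.3000·0.2 = 2.2400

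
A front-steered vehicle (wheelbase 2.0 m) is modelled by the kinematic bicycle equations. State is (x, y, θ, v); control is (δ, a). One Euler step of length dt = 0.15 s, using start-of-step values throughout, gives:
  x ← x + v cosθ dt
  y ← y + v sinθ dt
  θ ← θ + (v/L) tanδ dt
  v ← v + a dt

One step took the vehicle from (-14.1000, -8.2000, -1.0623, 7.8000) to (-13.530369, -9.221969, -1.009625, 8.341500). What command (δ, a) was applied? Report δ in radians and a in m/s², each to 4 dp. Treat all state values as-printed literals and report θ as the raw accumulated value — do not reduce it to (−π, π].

a = (v'−v)/dt = (0.541500)/0.15 = 3.6100
Δθ = θ'−θ = 0.052675;  (v·dt/L) = 7.8000·0.15/2.0 = 0.585000
tan δ = Δθ·L/(v·dt) = 0.090043  →  δ = 0.0898

δ = 0.0898, a = 3.6100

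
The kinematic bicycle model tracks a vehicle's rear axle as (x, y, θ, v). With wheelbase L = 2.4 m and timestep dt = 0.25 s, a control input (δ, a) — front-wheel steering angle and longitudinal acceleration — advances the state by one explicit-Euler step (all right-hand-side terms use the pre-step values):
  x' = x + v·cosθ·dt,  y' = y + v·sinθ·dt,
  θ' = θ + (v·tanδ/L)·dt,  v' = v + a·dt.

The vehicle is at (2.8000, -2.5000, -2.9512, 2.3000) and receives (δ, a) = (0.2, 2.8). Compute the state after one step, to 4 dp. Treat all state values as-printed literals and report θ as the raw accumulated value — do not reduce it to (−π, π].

(2.2354, -2.6088, -2.9026, 3.0000)

x' = 2.8000 + 2.3000·cos(-2.9512)·0.25 = 2.2354
y' = -2.5000 + 2.3000·sin(-2.9512)·0.25 = -2.6088
θ' = -2.9512 + (2.3000/2.4)·tan(0.2)·0.25 = -2.9026
v' = 2.3000 + 2.8000·0.25 = 3.0000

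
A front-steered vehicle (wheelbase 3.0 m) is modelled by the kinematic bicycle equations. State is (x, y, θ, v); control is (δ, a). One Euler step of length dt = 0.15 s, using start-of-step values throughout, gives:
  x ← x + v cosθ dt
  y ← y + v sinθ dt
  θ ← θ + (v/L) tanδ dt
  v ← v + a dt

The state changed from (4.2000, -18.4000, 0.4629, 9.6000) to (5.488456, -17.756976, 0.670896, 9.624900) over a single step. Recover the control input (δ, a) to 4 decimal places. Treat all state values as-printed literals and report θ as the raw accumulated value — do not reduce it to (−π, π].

δ = 0.4089, a = 0.1660

a = (v'−v)/dt = (0.024900)/0.15 = 0.1660
Δθ = θ'−θ = 0.207996;  (v·dt/L) = 9.6000·0.15/3.0 = 0.480000
tan δ = Δθ·L/(v·dt) = 0.433325  →  δ = 0.4089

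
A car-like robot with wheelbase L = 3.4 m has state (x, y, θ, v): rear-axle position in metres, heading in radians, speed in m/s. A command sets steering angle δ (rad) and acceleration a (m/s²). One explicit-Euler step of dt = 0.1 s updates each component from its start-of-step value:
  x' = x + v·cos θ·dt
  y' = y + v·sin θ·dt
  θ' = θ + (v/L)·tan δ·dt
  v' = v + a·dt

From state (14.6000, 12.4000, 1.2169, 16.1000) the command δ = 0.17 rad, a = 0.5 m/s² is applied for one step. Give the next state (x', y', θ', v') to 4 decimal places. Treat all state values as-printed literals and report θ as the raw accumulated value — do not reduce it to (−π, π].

(15.1580, 13.9102, 1.2982, 16.1500)

x' = 14.6000 + 16.1000·cos(1.2169)·0.1 = 15.1580
y' = 12.4000 + 16.1000·sin(1.2169)·0.1 = 13.9102
θ' = 1.2169 + (16.1000/3.4)·tan(0.17)·0.1 = 1.2982
v' = 16.1000 + 0.5000·0.1 = 16.1500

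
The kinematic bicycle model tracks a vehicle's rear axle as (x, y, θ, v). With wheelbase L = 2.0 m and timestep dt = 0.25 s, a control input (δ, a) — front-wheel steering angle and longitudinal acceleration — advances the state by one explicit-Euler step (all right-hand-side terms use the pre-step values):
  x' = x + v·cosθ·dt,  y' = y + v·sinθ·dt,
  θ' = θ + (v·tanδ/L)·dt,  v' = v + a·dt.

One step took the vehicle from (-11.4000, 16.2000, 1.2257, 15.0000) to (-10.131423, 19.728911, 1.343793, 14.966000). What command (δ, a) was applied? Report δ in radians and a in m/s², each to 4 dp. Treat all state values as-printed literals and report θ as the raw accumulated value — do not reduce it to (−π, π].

δ = 0.0629, a = -0.1360

a = (v'−v)/dt = (-0.034000)/0.25 = -0.1360
Δθ = θ'−θ = 0.118093;  (v·dt/L) = 15.0000·0.25/2.0 = 1.875000
tan δ = Δθ·L/(v·dt) = 0.062983  →  δ = 0.0629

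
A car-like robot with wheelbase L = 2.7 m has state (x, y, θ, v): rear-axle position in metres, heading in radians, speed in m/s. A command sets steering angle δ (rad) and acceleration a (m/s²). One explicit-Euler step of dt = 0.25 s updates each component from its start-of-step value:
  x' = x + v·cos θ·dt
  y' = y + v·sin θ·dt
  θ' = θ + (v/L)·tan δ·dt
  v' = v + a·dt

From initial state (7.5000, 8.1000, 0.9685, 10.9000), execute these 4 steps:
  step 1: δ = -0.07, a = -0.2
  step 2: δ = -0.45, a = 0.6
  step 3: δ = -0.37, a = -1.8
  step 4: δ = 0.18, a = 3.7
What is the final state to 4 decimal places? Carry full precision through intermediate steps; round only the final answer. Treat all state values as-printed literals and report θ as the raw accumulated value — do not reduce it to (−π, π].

after step 1 (δ=-0.07, a=-0.2): (9.043811, 10.345500, 0.897736, 10.850000)
after step 2 (δ=-0.45, a=0.6): (10.734734, 12.466452, 0.412445, 11.000000)
after step 3 (δ=-0.37, a=-1.8): (13.254129, 13.568791, 0.017399, 10.550000)
after step 4 (δ=0.18, a=3.7): (15.891230, 13.614678, 0.195156, 11.475000)

(15.8912, 13.6147, 0.1952, 11.4750)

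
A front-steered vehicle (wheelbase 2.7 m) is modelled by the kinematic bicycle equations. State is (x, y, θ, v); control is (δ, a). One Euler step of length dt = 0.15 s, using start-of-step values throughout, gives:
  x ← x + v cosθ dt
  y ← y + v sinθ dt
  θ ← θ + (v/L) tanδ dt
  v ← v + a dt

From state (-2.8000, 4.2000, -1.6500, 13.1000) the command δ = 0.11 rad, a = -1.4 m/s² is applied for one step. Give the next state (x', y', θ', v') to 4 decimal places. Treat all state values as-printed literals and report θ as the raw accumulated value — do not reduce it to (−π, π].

x' = -2.8000 + 13.1000·cos(-1.6500)·0.15 = -2.9555
y' = 4.2000 + 13.1000·sin(-1.6500)·0.15 = 2.2412
θ' = -1.6500 + (13.1000/2.7)·tan(0.11)·0.15 = -1.5696
v' = 13.1000 − 1.4000·0.15 = 12.8900

(-2.9555, 2.2412, -1.5696, 12.8900)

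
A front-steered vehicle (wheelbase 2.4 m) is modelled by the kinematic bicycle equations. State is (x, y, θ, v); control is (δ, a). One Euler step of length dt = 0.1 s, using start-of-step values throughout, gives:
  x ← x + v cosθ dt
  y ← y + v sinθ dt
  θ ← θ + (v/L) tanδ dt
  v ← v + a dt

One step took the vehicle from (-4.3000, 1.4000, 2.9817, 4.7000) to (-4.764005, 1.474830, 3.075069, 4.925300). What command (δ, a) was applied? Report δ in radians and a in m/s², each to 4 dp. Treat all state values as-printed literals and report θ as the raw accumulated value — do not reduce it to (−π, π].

δ = 0.4449, a = 2.2530

a = (v'−v)/dt = (0.225300)/0.1 = 2.2530
Δθ = θ'−θ = 0.093369;  (v·dt/L) = 4.7000·0.1/2.4 = 0.195833
tan δ = Δθ·L/(v·dt) = 0.476778  →  δ = 0.4449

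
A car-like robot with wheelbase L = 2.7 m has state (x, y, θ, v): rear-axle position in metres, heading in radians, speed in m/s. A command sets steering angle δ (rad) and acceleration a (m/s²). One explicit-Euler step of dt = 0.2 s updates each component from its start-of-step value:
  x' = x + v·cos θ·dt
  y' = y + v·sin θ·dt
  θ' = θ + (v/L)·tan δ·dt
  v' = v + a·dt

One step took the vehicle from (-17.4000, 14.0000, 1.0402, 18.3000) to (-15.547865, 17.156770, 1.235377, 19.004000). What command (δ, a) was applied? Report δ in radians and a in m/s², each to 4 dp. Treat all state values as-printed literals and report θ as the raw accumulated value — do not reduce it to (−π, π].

a = (v'−v)/dt = (0.704000)/0.2 = 3.5200
Δθ = θ'−θ = 0.195177;  (v·dt/L) = 18.3000·0.2/2.7 = 1.355556
tan δ = Δθ·L/(v·dt) = 0.143983  →  δ = 0.1430

δ = 0.1430, a = 3.5200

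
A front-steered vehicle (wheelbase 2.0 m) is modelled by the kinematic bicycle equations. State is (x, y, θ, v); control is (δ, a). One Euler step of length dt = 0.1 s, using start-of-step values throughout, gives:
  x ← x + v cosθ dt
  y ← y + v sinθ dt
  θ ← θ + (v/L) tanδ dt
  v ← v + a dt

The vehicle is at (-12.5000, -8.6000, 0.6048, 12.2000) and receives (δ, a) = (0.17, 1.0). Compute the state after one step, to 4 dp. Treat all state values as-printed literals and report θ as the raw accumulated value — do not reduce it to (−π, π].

x' = -12.5000 + 12.2000·cos(0.6048)·0.1 = -11.4964
y' = -8.6000 + 12.2000·sin(0.6048)·0.1 = -7.9063
θ' = 0.6048 + (12.2000/2.0)·tan(0.17)·0.1 = 0.7095
v' = 12.2000 + 1.0000·0.1 = 12.3000

(-11.4964, -7.9063, 0.7095, 12.3000)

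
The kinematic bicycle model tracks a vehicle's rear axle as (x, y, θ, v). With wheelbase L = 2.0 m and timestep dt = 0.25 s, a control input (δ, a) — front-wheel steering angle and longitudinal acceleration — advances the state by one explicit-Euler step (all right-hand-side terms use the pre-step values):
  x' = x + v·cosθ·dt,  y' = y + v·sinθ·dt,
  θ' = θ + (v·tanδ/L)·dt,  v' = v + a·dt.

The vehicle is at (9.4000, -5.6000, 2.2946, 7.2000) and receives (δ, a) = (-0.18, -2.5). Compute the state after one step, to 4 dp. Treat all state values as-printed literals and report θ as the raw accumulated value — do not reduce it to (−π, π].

x' = 9.4000 + 7.2000·cos(2.2946)·0.25 = 8.2080
y' = -5.6000 + 7.2000·sin(2.2946)·0.25 = -4.2513
θ' = 2.2946 + (7.2000/2.0)·tan(-0.18)·0.25 = 2.1308
v' = 7.2000 − 2.5000·0.25 = 6.5750

(8.2080, -4.2513, 2.1308, 6.5750)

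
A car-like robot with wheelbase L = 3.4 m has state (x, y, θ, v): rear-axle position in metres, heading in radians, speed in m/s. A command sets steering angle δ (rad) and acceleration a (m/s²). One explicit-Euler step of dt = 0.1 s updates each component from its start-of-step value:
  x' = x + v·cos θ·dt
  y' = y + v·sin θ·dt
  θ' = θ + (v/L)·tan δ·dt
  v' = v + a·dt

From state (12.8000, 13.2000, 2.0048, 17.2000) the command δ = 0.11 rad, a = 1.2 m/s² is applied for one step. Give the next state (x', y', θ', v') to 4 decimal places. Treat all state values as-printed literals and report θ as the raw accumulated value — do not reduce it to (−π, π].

(12.0767, 14.7605, 2.0607, 17.3200)

x' = 12.8000 + 17.2000·cos(2.0048)·0.1 = 12.0767
y' = 13.2000 + 17.2000·sin(2.0048)·0.1 = 14.7605
θ' = 2.0048 + (17.2000/3.4)·tan(0.11)·0.1 = 2.0607
v' = 17.2000 + 1.2000·0.1 = 17.3200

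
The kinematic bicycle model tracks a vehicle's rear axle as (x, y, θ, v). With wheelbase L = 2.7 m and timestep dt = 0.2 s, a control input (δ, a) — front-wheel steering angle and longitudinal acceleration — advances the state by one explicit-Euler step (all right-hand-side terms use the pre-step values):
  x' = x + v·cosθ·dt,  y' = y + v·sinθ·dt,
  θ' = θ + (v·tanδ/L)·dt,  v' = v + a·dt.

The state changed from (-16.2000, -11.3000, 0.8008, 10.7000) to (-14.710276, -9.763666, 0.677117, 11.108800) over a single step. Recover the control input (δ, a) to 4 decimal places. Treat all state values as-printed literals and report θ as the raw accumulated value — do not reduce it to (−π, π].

a = (v'−v)/dt = (0.408800)/0.2 = 2.0440
Δθ = θ'−θ = -0.123683;  (v·dt/L) = 10.7000·0.2/2.7 = 0.792593
tan δ = Δθ·L/(v·dt) = -0.156049  →  δ = -0.1548

δ = -0.1548, a = 2.0440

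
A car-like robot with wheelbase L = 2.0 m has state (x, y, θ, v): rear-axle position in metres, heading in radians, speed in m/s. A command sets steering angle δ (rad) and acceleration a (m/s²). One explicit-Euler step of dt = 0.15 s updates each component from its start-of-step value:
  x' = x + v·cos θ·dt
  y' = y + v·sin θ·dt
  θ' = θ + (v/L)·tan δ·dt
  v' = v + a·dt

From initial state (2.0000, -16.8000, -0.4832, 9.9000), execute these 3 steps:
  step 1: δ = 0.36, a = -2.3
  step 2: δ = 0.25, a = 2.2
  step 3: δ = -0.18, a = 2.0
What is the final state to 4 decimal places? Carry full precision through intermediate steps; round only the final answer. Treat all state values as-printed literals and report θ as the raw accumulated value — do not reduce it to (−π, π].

after step 1 (δ=0.36, a=-2.3): (3.314986, -17.489954, -0.203721, 9.555000)
after step 2 (δ=0.25, a=2.2): (4.718598, -17.779921, -0.020736, 9.885000)
after step 3 (δ=-0.18, a=2.0): (6.201029, -17.810666, -0.155644, 10.185000)

(6.2010, -17.8107, -0.1556, 10.1850)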